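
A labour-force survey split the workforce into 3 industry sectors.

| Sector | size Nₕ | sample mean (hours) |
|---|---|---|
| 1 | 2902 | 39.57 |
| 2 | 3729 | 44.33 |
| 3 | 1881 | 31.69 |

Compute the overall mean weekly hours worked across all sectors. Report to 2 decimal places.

39.91

N = 2902 + 3729 + 1881 = 8512.
The stratified mean weights each stratum mean by its population share Nₕ/N.
Σ Nₕx̄ₕ = 2902·39.57 + 3729·44.33 + 1881·31.69 = 114832.14 + 165306.57 + 59608.89 = 339747.6.
Divide by N: 339747.6 / 8512 = 39.9140... → 39.91.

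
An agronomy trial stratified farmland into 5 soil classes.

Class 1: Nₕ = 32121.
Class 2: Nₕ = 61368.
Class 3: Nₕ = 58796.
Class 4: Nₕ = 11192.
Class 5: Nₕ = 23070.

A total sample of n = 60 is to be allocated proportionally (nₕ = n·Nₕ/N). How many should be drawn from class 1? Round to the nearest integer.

10

N = 32121 + 61368 + 58796 + 11192 + 23070 = 186547.
n_1 = 60·32121/186547 = 10.331... → 10.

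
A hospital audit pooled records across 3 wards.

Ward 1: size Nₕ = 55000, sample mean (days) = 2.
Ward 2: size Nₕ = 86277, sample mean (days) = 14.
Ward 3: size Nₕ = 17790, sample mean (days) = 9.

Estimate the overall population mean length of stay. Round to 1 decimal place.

N = 55000 + 86277 + 17790 = 159067.
The stratified mean weights each stratum mean by its population share Nₕ/N.
Σ Nₕx̄ₕ = 55000·2 + 86277·14 + 17790·9 = 110000 + 1207878 + 160110 = 1477988.
Divide by N: 1477988 / 159067 = 9.292... → 9.3.

9.3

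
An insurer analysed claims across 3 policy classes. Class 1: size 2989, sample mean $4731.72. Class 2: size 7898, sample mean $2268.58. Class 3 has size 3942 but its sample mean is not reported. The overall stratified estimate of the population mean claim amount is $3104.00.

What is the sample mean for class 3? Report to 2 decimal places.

3543.60

N = 2989 + 7898 + 3942 = 14829.
Overall total = μ·N = 3104.00·14829 = 46029216.
Subtract the known strata: 2989·4731.72 + 7898·2268.58 = 32060355.92.
Remaining total for class 3: 46029216 − 32060355.92 = 13968860.08.
Divide by its size: 13968860.08 / 3942 = 3543.5972... → 3543.60.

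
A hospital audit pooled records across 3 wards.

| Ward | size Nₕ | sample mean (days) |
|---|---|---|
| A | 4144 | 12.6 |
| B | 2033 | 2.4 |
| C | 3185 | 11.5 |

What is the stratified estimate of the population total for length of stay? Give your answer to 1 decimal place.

93721.1

A: 4144·12.6 = 52214.4
B: 2033·2.4 = 4879.2
C: 3185·11.5 = 36627.5
τ̂ = Σ Nₕx̄ₕ = 93721.1.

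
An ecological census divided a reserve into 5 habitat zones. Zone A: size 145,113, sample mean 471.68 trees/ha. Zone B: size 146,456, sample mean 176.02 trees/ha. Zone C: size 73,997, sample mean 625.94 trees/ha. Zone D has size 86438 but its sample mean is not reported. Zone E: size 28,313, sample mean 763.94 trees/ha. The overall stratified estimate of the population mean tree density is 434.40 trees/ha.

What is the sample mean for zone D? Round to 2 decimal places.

537.69

N = 145113 + 146456 + 73997 + 86438 + 28313 = 480317.
Overall total = μ·N = 434.40·480317 = 208649704.8.
Subtract the known strata: 145113·471.68 + 146456·176.02 + 73997·625.94 + 28313·763.94 = 162173200.36.
Remaining total for zone D: 208649704.8 − 162173200.36 = 46476504.44.
Divide by its size: 46476504.44 / 86438 = 537.6860... → 537.69.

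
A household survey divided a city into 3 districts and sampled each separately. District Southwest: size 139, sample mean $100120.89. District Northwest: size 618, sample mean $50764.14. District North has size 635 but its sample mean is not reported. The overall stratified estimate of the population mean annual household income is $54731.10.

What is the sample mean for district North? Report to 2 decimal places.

48656.14

Σ Nₕx̄ₕ = N·μ, so 635·x̄_North = 1392·54731.10 − (139·100120.89 + 618·50764.14).
= 76185691.2 − 45289042.23 = 30896648.97.
x̄_North = 30896648.97 / 635 = 48656.1401... → 48656.14.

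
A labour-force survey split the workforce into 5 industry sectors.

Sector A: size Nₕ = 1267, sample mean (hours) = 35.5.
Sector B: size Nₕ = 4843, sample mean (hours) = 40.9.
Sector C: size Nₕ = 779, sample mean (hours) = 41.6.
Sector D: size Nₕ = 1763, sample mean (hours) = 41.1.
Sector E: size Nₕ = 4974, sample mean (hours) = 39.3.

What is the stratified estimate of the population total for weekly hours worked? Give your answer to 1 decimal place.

Population total = Σ Nₕ·x̄ₕ (each stratum's size times its mean).
1267·35.5 + 4843·40.9 + 779·41.6 + 1763·41.1 + 4974·39.3 = 44978.5 + 198078.7 + 32406.4 + 72459.3 + 195478.2 = 543401.1.

543401.1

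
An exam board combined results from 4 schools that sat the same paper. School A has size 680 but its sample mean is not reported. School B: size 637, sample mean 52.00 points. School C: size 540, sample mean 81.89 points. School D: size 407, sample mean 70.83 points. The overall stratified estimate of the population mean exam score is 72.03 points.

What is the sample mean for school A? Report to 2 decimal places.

83.68

Σ Nₕx̄ₕ = N·μ, so 680·x̄_A = 2264·72.03 − (637·52.00 + 540·81.89 + 407·70.83).
= 163075.92 − 106172.41 = 56903.51.
x̄_A = 56903.51 / 680 = 83.6816... → 83.68.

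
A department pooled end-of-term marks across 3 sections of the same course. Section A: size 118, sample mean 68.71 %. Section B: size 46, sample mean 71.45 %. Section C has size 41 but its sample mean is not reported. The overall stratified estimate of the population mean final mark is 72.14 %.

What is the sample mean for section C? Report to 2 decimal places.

N = 118 + 46 + 41 = 205.
Overall total = μ·N = 72.14·205 = 14788.7.
Subtract the known strata: 118·68.71 + 46·71.45 = 11394.48.
Remaining total for section C: 14788.7 − 11394.48 = 3394.22.
Divide by its size: 3394.22 / 41 = 82.7859... → 82.79.

82.79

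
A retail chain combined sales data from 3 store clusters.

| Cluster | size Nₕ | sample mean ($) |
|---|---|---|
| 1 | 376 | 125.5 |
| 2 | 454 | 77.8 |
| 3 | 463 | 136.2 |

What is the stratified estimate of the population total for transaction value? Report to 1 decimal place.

145569.8

1: 376·125.5 = 47188
2: 454·77.8 = 35321.2
3: 463·136.2 = 63060.6
τ̂ = Σ Nₕx̄ₕ = 145569.8.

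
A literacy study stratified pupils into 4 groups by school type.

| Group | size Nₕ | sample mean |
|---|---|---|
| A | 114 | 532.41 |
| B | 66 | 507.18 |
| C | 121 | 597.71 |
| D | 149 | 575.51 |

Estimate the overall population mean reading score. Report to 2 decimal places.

560.54

N = 450; weights Wₕ = Nₕ/N = (0.2533, 0.1467, 0.2689, 0.3311).
x̄_st = Σ Wₕ·x̄ₕ = 0.2533·532.41 + 0.1467·507.18 + 0.2689·597.71 + 0.3311·575.51 ≈ 560.5389...
→ 560.54.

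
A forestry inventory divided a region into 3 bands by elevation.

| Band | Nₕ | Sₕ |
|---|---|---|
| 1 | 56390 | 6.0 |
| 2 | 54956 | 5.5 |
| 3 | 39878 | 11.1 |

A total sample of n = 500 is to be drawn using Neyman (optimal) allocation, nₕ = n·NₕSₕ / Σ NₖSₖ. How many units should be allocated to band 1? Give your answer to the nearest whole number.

1: NₕSₕ = 56390·6.0 = 338340
2: NₕSₕ = 54956·5.5 = 302258
3: NₕSₕ = 39878·11.1 = 442645.8
Σ NₕSₕ = 1083243.8.
n_1 = 500·338340/1083243.8 = 156.170... → 156.

156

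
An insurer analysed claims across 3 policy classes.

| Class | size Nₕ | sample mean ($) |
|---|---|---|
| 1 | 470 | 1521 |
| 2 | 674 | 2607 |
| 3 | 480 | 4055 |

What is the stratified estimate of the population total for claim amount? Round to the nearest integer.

4418388

Population total = Σ Nₕ·x̄ₕ (each stratum's size times its mean).
470·1521 + 674·2607 + 480·4055 = 714870 + 1757118 + 1946400 = 4418388.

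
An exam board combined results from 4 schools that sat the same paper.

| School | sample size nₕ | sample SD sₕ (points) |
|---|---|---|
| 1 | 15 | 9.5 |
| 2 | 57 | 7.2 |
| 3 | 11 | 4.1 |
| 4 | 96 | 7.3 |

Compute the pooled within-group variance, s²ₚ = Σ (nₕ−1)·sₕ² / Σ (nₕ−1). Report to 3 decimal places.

1: (15−1)·9.5² = 14·90.25 = 1263.5
2: (57−1)·7.2² = 56·51.84 = 2903.04
3: (11−1)·4.1² = 10·16.81 = 168.1
4: (96−1)·7.3² = 95·53.29 = 5062.55
Numerator = 9397.19; denominator = Σ(nₕ−1) = 175.
s²ₚ = 9397.19/175 = 53.69823... → 53.698.

53.698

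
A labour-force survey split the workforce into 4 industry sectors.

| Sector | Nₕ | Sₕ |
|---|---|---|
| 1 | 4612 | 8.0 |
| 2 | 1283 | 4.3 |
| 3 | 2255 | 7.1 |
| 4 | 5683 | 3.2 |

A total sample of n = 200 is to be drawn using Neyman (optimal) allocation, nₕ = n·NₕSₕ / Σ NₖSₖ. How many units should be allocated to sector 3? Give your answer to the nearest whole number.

42

Σ NₕSₕ = 4612·8.0 + 1283·4.3 + 2255·7.1 + 5683·3.2 = 76609.
Share for 3: 16010.5/76609 = 0.20899.
n_3 = 200 × 0.20899 = 41.798... → 42.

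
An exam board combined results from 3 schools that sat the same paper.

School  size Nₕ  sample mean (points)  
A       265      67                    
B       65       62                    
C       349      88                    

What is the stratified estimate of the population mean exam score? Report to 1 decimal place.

77.3

N = 679; weights Wₕ = Nₕ/N = (0.3903, 0.0957, 0.5140).
x̄_st = Σ Wₕ·x̄ₕ = 0.3903·67 + 0.0957·62 + 0.5140·88 ≈ 77.315...
→ 77.3.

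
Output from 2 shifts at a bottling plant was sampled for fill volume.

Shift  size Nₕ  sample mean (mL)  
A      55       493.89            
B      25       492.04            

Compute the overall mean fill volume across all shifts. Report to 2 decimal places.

493.31

N = 55 + 25 = 80.
Overall mean = Σ (Nₕ/N)·x̄ₕ — weight by population share, not a simple average.
Σ Nₕx̄ₕ = 55·493.89 + 25·492.04 = 27163.95 + 12301 = 39464.95.
Divide by N: 39464.95 / 80 = 493.3119... → 493.31.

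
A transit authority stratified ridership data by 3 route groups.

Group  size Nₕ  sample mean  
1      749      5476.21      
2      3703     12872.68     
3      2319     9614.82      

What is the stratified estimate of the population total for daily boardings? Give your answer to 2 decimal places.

74065982.91

Estimate total by summing Nₕ·x̄ₕ over strata.
749·5476.21 + 3703·12872.68 + 2319·9614.82 = 4101681.29 + 47667534.04 + 22296767.58 = 74065982.91.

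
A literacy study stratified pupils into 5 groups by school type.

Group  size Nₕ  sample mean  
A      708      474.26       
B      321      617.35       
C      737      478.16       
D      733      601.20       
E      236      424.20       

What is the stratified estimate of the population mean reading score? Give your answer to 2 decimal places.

x̄_st = (Σ Nₕx̄ₕ) / (Σ Nₕ) = (708·474.26 + 321·617.35 + 737·478.16 + 733·601.20 + 236·424.20) / 2735
= 1427140.15 / 2735 = 521.8063... → 521.81.

521.81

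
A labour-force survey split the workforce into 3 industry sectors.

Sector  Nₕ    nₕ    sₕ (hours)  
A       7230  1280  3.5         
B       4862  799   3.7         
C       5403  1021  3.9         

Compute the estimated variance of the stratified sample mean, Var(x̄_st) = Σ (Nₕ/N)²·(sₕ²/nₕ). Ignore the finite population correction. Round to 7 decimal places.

N = 17495. Term for each stratum: Wₕ²sₕ²/nₕ.
Var(x̄_st) = 0.0016344620 + 0.0013233011 + 0.0014208411 = 0.0043786042 → 0.0043786.

0.0043786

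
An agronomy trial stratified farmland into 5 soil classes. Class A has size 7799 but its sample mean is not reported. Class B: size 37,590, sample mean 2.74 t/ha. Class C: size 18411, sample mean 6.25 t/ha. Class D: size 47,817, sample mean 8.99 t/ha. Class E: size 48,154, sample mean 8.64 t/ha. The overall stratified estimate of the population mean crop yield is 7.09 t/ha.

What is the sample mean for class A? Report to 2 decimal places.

8.82

N = 7799 + 37590 + 18411 + 47817 + 48154 = 159771.
Overall total = μ·N = 7.09·159771 = 1132776.39.
Subtract the known strata: 37590·2.74 + 18411·6.25 + 47817·8.99 + 48154·8.64 = 1063990.74.
Remaining total for class A: 1132776.39 − 1063990.74 = 68785.65.
Divide by its size: 68785.65 / 7799 = 8.8198... → 8.82.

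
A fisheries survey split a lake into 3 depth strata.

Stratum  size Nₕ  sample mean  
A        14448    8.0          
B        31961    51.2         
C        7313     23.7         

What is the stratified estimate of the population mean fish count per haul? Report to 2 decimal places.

N = 14448 + 31961 + 7313 = 53722.
The stratified mean weights each stratum mean by its population share Nₕ/N.
Σ Nₕx̄ₕ = 14448·8.0 + 31961·51.2 + 7313·23.7 = 115584 + 1636403.2 + 173318.1 = 1925305.3.
Divide by N: 1925305.3 / 53722 = 35.8383... → 35.84.

35.84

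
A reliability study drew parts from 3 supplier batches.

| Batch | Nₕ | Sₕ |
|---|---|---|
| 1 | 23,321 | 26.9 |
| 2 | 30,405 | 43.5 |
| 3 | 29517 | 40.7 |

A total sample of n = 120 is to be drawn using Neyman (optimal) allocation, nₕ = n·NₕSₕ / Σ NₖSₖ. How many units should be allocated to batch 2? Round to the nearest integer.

Σ NₕSₕ = 23321·26.9 + 30405·43.5 + 29517·40.7 = 3151294.3.
Share for 2: 1322617.5/3151294.3 = 0.41971.
n_2 = 120 × 0.41971 = 50.365... → 50.

50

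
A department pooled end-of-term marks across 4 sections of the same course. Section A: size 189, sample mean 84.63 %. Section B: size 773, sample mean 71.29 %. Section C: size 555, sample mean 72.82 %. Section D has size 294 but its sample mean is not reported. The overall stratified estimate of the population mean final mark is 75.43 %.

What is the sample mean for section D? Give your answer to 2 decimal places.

85.33

Σ Nₕx̄ₕ = N·μ, so 294·x̄_D = 1811·75.43 − (189·84.63 + 773·71.29 + 555·72.82).
= 136603.73 − 111517.34 = 25086.39.
x̄_D = 25086.39 / 294 = 85.3279... → 85.33.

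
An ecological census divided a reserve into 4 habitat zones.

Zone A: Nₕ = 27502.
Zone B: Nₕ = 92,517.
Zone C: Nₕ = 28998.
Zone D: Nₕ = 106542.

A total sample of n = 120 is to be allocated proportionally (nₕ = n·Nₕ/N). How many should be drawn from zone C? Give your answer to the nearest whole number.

Share of zone C = 28998/255559 = 0.11347.
Allocate 120 × 0.11347 = 13.616... → 14.

14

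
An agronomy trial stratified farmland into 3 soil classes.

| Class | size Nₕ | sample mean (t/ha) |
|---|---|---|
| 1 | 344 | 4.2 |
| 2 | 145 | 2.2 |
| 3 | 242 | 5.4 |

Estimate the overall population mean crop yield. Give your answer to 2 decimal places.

4.20

N = 344 + 145 + 242 = 731.
Overall mean = Σ (Nₕ/N)·x̄ₕ — weight by population share, not a simple average.
Σ Nₕx̄ₕ = 344·4.2 + 145·2.2 + 242·5.4 = 1444.8 + 319 + 1306.8 = 3070.6.
Divide by N: 3070.6 / 731 = 4.2005... → 4.20.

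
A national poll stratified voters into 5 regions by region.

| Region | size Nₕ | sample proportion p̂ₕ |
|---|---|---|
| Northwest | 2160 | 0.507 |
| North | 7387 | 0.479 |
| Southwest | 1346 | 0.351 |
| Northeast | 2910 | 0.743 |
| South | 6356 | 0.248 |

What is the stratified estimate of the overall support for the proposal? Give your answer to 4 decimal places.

N = 2160 + 7387 + 1346 + 2910 + 6356 = 20159.
Overall proportion = Σ (Nₕ/N)·p̂ₕ.
Σ Nₕp̂ₕ = 1095.12 + 3538.373 + 472.446 + 2162.13 + 1576.288 = 8844.357.
8844.357 / 20159 = 0.438730... → 0.4387.

0.4387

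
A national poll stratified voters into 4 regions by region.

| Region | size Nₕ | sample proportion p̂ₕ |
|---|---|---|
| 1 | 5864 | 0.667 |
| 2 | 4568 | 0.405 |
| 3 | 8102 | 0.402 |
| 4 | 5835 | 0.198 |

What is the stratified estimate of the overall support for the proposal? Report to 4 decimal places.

0.4175

Wₕ = Nₕ/N with N = 24369: 0.2406, 0.1875, 0.3325, 0.2394.
p̂_st = 0.2406·0.667 + 0.1875·0.405 + 0.3325·0.402 + 0.2394·0.198 ≈ 0.417484... → 0.4175.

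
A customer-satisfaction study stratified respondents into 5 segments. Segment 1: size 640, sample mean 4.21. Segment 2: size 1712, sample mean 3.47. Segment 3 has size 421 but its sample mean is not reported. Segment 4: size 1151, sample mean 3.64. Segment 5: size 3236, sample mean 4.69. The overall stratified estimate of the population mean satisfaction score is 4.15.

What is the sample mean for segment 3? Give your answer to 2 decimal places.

4.07

N = 640 + 1712 + 421 + 1151 + 3236 = 7160.
Overall total = μ·N = 4.15·7160 = 29714.
Subtract the known strata: 640·4.21 + 1712·3.47 + 1151·3.64 + 3236·4.69 = 28001.52.
Remaining total for segment 3: 29714 − 28001.52 = 1712.48.
Divide by its size: 1712.48 / 421 = 4.0676... → 4.07.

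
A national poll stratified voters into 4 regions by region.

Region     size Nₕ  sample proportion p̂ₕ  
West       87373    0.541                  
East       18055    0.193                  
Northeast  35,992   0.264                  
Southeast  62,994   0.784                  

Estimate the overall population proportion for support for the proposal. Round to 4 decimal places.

Wₕ = Nₕ/N with N = 204414: 0.4274, 0.0883, 0.1761, 0.3082.
p̂_st = 0.4274·0.541 + 0.0883·0.193 + 0.1761·0.264 + 0.3082·0.784 ≈ 0.536375... → 0.5364.

0.5364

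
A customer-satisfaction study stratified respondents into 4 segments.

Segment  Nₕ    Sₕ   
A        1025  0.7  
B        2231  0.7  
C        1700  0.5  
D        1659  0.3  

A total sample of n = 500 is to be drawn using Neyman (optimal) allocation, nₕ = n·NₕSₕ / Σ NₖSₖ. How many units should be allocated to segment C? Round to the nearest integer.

Σ NₕSₕ = 1025·0.7 + 2231·0.7 + 1700·0.5 + 1659·0.3 = 3626.9.
Share for C: 850/3626.9 = 0.23436.
n_C = 500 × 0.23436 = 117.180... → 117.

117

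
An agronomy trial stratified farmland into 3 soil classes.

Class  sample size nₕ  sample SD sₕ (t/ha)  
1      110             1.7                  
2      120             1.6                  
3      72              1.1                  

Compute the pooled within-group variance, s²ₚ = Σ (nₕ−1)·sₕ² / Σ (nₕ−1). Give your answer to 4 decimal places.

1: (110−1)·1.7² = 109·2.89 = 315.01
2: (120−1)·1.6² = 119·2.56 = 304.64
3: (72−1)·1.1² = 71·1.21 = 85.91
Numerator = 705.56; denominator = Σ(nₕ−1) = 299.
s²ₚ = 705.56/299 = 2.359732... → 2.3597.

2.3597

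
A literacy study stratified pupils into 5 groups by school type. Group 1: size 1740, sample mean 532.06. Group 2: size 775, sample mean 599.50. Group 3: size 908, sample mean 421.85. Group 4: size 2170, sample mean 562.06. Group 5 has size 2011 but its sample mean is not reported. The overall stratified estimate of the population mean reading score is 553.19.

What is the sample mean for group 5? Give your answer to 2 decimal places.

N = 1740 + 775 + 908 + 2170 + 2011 = 7604.
Overall total = μ·N = 553.19·7604 = 4206456.76.
Subtract the known strata: 1740·532.06 + 775·599.50 + 908·421.85 + 2170·562.06 = 2993106.9.
Remaining total for group 5: 4206456.76 − 2993106.9 = 1213349.86.
Divide by its size: 1213349.86 / 2011 = 603.3565... → 603.36.

603.36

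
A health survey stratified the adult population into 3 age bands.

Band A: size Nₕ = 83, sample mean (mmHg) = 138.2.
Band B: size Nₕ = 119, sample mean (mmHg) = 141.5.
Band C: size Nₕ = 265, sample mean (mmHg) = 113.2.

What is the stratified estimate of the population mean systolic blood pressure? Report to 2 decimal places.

N = 467; weights Wₕ = Nₕ/N = (0.1777, 0.2548, 0.5675).
x̄_st = Σ Wₕ·x̄ₕ = 0.1777·138.2 + 0.2548·141.5 + 0.5675·113.2 ≈ 124.8546...
→ 124.85.

124.85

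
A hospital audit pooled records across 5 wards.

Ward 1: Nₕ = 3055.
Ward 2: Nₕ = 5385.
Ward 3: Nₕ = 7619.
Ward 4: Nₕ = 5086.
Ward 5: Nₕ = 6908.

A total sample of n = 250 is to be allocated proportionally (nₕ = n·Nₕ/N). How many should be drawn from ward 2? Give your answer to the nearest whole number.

48

N = 3055 + 5385 + 7619 + 5086 + 6908 = 28053.
n_2 = 250·5385/28053 = 47.990... → 48.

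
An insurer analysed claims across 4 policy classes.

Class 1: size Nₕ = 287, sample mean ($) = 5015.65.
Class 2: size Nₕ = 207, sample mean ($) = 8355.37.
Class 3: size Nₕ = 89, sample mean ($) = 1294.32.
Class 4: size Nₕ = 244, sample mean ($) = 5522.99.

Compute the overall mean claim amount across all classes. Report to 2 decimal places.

5600.79

N = 827; weights Wₕ = Nₕ/N = (0.3470, 0.2503, 0.1076, 0.2950).
x̄_st = Σ Wₕ·x̄ₕ = 0.3470·5015.65 + 0.2503·8355.37 + 0.1076·1294.32 + 0.2950·5522.99 ≈ 5600.7947...
→ 5600.79.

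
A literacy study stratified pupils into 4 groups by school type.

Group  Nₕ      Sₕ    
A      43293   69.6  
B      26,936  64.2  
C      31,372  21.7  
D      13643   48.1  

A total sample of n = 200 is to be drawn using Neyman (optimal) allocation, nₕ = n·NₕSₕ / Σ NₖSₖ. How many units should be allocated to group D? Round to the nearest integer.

A: NₕSₕ = 43293·69.6 = 3013192.8
B: NₕSₕ = 26936·64.2 = 1729291.2
C: NₕSₕ = 31372·21.7 = 680772.4
D: NₕSₕ = 13643·48.1 = 656228.3
Σ NₕSₕ = 6079484.7.
n_D = 200·656228.3/6079484.7 = 21.588... → 22.

22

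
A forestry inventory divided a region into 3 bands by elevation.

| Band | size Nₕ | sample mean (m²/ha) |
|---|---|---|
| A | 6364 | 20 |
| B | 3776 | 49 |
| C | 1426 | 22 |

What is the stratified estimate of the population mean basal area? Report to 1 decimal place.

29.7

N = 6364 + 3776 + 1426 = 11566.
The stratified mean weights each stratum mean by its population share Nₕ/N.
Σ Nₕx̄ₕ = 6364·20 + 3776·49 + 1426·22 = 127280 + 185024 + 31372 = 343676.
Divide by N: 343676 / 11566 = 29.714... → 29.7.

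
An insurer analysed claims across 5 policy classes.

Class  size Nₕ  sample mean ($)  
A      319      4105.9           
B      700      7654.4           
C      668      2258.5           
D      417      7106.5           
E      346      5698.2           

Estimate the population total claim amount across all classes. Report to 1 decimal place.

Estimate total by summing Nₕ·x̄ₕ over strata.
319·4105.9 + 700·7654.4 + 668·2258.5 + 417·7106.5 + 346·5698.2 = 1309782.1 + 5358080 + 1508678 + 2963410.5 + 1971577.2 = 13111527.8.

13111527.8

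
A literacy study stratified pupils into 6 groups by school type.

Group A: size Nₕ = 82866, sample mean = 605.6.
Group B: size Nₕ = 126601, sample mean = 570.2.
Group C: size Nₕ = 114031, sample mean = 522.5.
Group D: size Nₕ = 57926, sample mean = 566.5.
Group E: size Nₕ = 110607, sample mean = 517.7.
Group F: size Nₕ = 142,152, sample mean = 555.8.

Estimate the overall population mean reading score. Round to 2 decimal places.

553.53

N = 634183; weights Wₕ = Nₕ/N = (0.1307, 0.1996, 0.1798, 0.0913, 0.1744, 0.2241).
x̄_st = Σ Wₕ·x̄ₕ = 0.1307·605.6 + 0.1996·570.2 + 0.1798·522.5 + 0.0913·566.5 + 0.1744·517.7 + 0.2241·555.8 ≈ 553.5266...
→ 553.53.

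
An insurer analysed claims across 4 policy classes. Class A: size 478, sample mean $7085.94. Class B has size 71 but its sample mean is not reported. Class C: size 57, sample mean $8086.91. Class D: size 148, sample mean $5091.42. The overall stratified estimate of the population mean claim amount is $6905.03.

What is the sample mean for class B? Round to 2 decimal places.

8518.72

N = 478 + 71 + 57 + 148 = 754.
Overall total = μ·N = 6905.03·754 = 5206392.62.
Subtract the known strata: 478·7085.94 + 57·8086.91 + 148·5091.42 = 4601563.35.
Remaining total for class B: 5206392.62 − 4601563.35 = 604829.27.
Divide by its size: 604829.27 / 71 = 8518.7221... → 8518.72.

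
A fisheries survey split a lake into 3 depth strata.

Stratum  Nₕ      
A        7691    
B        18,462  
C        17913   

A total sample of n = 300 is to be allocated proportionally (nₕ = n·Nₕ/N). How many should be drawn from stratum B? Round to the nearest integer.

126

Share of stratum B = 18462/44066 = 0.41896.
Allocate 300 × 0.41896 = 125.689... → 126.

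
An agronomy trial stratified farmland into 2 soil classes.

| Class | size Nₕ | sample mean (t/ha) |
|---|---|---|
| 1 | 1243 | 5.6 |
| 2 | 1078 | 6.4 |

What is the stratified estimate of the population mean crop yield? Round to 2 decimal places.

x̄_st = (Σ Nₕx̄ₕ) / (Σ Nₕ) = (1243·5.6 + 1078·6.4) / 2321
= 13860 / 2321 = 5.9716... → 5.97.

5.97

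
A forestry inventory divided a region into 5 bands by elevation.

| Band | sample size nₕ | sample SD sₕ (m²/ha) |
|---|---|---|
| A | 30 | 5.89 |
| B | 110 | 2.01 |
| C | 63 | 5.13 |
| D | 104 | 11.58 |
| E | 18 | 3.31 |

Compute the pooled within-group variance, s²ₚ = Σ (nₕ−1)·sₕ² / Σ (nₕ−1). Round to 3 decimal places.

53.363

A: (30−1)·5.89² = 29·34.6921 = 1006.0709
B: (110−1)·2.01² = 109·4.0401 = 440.3709
C: (63−1)·5.13² = 62·26.3169 = 1631.6478
D: (104−1)·11.58² = 103·134.0964 = 13811.9292
E: (18−1)·3.31² = 17·10.9561 = 186.2537
Numerator = 17076.2725; denominator = Σ(nₕ−1) = 320.
s²ₚ = 17076.2725/320 = 53.36335... → 53.363.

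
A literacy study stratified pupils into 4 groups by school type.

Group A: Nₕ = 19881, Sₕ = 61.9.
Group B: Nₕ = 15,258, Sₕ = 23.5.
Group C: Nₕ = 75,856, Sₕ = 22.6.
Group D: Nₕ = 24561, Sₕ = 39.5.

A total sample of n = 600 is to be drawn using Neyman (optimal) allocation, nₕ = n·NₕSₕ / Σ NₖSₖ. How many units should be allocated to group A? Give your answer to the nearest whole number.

173

A: NₕSₕ = 19881·61.9 = 1230633.9
B: NₕSₕ = 15258·23.5 = 358563
C: NₕSₕ = 75856·22.6 = 1714345.6
D: NₕSₕ = 24561·39.5 = 970159.5
Σ NₕSₕ = 4273702.
n_A = 600·1230633.9/4273702 = 172.773... → 173.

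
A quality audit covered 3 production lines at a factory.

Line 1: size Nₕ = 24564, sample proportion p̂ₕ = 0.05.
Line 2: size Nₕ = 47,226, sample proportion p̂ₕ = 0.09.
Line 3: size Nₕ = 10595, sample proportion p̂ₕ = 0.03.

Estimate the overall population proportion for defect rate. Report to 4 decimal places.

Wₕ = Nₕ/N with N = 82385: 0.2982, 0.5732, 0.1286.
p̂_st = 0.2982·0.05 + 0.5732·0.09 + 0.1286·0.03 ≈ 0.070357... → 0.0704.

0.0704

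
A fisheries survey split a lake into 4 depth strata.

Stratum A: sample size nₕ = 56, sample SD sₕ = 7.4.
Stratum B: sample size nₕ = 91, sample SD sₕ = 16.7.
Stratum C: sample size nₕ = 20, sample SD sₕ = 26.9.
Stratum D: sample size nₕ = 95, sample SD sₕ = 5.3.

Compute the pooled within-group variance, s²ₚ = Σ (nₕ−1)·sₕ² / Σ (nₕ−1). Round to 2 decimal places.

A: (56−1)·7.4² = 55·54.76 = 3011.8
B: (91−1)·16.7² = 90·278.89 = 25100.1
C: (20−1)·26.9² = 19·723.61 = 13748.59
D: (95−1)·5.3² = 94·28.09 = 2640.46
Numerator = 44500.95; denominator = Σ(nₕ−1) = 258.
s²ₚ = 44500.95/258 = 172.4843... → 172.48.

172.48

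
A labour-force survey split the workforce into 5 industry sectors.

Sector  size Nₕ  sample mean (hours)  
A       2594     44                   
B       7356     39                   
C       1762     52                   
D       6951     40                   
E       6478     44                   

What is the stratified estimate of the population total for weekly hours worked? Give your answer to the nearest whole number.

Estimate total by summing Nₕ·x̄ₕ over strata.
2594·44 + 7356·39 + 1762·52 + 6951·40 + 6478·44 = 114136 + 286884 + 91624 + 278040 + 285032 = 1055716.

1055716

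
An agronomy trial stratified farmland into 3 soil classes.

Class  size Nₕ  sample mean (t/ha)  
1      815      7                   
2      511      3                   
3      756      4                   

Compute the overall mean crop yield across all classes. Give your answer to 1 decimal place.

N = 815 + 511 + 756 = 2082.
Overall mean = Σ (Nₕ/N)·x̄ₕ — weight by population share, not a simple average.
Σ Nₕx̄ₕ = 815·7 + 511·3 + 756·4 = 5705 + 1533 + 3024 = 10262.
Divide by N: 10262 / 2082 = 4.929... → 4.9.

4.9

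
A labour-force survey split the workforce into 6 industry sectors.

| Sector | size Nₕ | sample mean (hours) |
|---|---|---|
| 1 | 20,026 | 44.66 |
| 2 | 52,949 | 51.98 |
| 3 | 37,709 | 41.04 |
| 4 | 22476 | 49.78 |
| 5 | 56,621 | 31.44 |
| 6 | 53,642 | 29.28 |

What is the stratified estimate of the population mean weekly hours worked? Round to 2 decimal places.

39.70

N = 20026 + 52949 + 37709 + 22476 + 56621 + 53642 = 243423.
The stratified mean weights each stratum mean by its population share Nₕ/N.
Σ Nₕx̄ₕ = 20026·44.66 + 52949·51.98 + 37709·41.04 + 22476·49.78 + 56621·31.44 + 53642·29.28 = 894361.16 + 2752289.02 + 1547577.36 + 1118855.28 + 1780164.24 + 1570637.76 = 9663884.82.
Divide by N: 9663884.82 / 243423 = 39.7000... → 39.70.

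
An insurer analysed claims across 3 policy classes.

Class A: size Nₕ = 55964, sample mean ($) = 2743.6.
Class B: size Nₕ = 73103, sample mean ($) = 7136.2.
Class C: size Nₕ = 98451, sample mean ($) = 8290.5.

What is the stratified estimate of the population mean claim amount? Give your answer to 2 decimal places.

6555.21

x̄_st = (Σ Nₕx̄ₕ) / (Σ Nₕ) = (55964·2743.6 + 73103·7136.2 + 98451·8290.5) / 227518
= 1491428474.5 / 227518 = 6555.2109... → 6555.21.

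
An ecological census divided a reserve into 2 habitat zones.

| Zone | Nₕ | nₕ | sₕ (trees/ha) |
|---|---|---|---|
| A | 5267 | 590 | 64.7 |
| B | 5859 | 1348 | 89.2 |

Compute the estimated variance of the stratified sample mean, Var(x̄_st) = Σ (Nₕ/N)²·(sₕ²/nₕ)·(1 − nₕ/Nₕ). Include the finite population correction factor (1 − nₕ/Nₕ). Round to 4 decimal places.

2.6722

N = 11126. Term for each stratum: Wₕ²sₕ²/nₕ·(1−nₕ/Nₕ).
Var(x̄_st) = 1.4119169 + 1.2602538 = 2.6721707 → 2.6722.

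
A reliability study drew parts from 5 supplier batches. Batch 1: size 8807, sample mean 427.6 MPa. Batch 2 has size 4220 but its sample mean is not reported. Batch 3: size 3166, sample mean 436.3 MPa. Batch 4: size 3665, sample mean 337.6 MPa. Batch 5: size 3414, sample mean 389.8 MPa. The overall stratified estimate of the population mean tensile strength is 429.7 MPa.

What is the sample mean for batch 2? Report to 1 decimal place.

541.4

Σ Nₕx̄ₕ = N·μ, so 4220·x̄_2 = 23272·429.7 − (8807·427.6 + 3166·436.3 + 3665·337.6 + 3414·389.8).
= 9999978.4 − 7715280.2 = 2284698.2.
x̄_2 = 2284698.2 / 4220 = 541.398... → 541.4.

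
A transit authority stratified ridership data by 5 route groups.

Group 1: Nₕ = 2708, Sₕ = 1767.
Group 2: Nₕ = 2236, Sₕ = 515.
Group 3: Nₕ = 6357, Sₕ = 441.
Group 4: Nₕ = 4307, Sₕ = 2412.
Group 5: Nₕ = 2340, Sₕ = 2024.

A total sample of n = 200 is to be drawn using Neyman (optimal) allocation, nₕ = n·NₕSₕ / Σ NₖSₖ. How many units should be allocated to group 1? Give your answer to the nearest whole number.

1: NₕSₕ = 2708·1767 = 4785036
2: NₕSₕ = 2236·515 = 1151540
3: NₕSₕ = 6357·441 = 2803437
4: NₕSₕ = 4307·2412 = 10388484
5: NₕSₕ = 2340·2024 = 4736160
Σ NₕSₕ = 23864657.
n_1 = 200·4785036/23864657 = 40.101... → 40.

40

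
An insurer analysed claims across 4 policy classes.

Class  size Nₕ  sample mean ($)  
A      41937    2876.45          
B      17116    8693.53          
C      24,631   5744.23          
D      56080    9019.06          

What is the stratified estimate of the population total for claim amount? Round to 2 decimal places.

916703157.06

Population total = Σ Nₕ·x̄ₕ (each stratum's size times its mean).
41937·2876.45 + 17116·8693.53 + 24631·5744.23 + 56080·9019.06 = 120629683.65 + 148798459.48 + 141486129.13 + 505788884.8 = 916703157.06.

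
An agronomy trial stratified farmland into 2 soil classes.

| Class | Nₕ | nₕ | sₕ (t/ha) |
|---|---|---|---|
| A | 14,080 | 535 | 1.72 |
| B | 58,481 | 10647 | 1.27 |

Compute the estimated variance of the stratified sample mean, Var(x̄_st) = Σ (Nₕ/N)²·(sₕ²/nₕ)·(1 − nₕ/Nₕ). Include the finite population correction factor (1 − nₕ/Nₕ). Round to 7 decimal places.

0.0002808

N = 72561; Wₕ = Nₕ/N.
class A: (14080/72561)²·1.72²/535·(1 − 535/14080) = 0.0002002988
class B: (58481/72561)²·1.27²/10647·(1 − 10647/58481) = 0.0000804869
Sum = 0.0002807857 → 0.0002808.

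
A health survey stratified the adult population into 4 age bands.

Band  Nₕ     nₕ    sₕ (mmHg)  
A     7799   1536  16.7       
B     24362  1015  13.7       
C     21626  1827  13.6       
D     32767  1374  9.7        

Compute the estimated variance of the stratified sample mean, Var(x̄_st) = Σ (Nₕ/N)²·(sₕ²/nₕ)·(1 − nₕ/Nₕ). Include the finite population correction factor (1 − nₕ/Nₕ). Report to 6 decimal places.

N = 86554; Wₕ = Nₕ/N.
band A: (7799/86554)²·16.7²/1536·(1 − 1536/7799) = 0.001183828
band B: (24362/86554)²·13.7²/1015·(1 − 1015/24362) = 0.014039280
band C: (21626/86554)²·13.6²/1827·(1 − 1827/21626) = 0.005786080
band D: (32767/86554)²·9.7²/1374·(1 − 1374/32767) = 0.009402686
Sum = 0.030411875 → 0.030412.

0.030412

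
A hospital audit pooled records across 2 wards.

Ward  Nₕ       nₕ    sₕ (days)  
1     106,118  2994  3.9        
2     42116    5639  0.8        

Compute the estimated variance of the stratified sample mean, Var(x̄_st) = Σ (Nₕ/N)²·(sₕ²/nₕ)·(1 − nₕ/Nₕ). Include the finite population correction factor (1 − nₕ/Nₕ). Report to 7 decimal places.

0.0025380

N = 148234; Wₕ = Nₕ/N.
ward 1: (106118/148234)²·3.9²/2994·(1 − 2994/106118) = 0.0025300585
ward 2: (42116/148234)²·0.8²/5639·(1 − 5639/42116) = 0.0000079350
Sum = 0.0025379936 → 0.0025380.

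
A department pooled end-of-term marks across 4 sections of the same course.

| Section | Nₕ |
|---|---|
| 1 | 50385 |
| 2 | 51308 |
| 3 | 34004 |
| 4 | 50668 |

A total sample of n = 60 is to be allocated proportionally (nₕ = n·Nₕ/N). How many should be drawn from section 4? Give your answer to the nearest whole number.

N = 50385 + 51308 + 34004 + 50668 = 186365.
n_4 = 60·50668/186365 = 16.313... → 16.

16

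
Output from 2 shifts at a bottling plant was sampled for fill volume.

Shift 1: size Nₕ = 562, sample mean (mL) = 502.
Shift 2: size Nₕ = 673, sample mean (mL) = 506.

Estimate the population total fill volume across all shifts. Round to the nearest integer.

622662

1: 562·502 = 282124
2: 673·506 = 340538
τ̂ = Σ Nₕx̄ₕ = 622662.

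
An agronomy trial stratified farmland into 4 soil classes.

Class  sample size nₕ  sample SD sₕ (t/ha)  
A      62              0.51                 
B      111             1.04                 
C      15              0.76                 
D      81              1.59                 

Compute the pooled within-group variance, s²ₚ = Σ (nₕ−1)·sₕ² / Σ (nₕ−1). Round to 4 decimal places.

1.3026

Degrees of freedom: 61 + 110 + 14 + 80 = 265.
Σ(nₕ−1)sₕ² = 61·0.2601 + 110·1.0816 + 14·0.5776 + 80·2.5281 = 345.1765.
s²ₚ = 345.1765 / 265 = 1.302553... → 1.3026.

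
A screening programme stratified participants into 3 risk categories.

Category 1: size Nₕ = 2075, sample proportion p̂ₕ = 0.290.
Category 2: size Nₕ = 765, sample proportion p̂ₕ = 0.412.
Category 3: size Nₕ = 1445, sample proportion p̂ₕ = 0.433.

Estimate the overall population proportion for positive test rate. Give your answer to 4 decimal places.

0.3600

N = 2075 + 765 + 1445 = 4285.
Overall proportion = Σ (Nₕ/N)·p̂ₕ.
Σ Nₕp̂ₕ = 601.75 + 315.18 + 625.685 = 1542.615.
1542.615 / 4285 = 0.360004... → 0.3600.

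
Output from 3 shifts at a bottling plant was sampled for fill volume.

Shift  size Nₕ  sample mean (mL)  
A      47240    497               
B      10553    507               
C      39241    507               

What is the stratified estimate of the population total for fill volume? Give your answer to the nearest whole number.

Population total = Σ Nₕ·x̄ₕ (each stratum's size times its mean).
47240·497 + 10553·507 + 39241·507 = 23478280 + 5350371 + 19895187 = 48723838.

48723838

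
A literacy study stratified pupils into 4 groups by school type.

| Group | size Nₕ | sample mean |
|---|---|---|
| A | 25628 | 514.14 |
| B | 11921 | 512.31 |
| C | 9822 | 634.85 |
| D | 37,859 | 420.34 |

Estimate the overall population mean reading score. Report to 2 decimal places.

N = 25628 + 11921 + 9822 + 37859 = 85230.
Overall mean = Σ (Nₕ/N)·x̄ₕ — weight by population share, not a simple average.
Σ Nₕx̄ₕ = 25628·514.14 + 11921·512.31 + 9822·634.85 + 37859·420.34 = 13176379.92 + 6107247.51 + 6235496.7 + 15913652.06 = 41432776.19.
Divide by N: 41432776.19 / 85230 = 486.1290... → 486.13.

486.13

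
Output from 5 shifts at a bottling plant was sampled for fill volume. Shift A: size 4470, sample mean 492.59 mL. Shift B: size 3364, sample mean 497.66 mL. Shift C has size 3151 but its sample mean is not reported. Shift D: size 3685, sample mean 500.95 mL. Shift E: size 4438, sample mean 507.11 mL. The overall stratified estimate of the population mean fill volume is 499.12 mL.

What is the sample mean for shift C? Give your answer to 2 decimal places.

496.55

Σ Nₕx̄ₕ = N·μ, so 3151·x̄_C = 19108·499.12 − (4470·492.59 + 3364·497.66 + 3685·500.95 + 4438·507.11).
= 9537184.96 − 7972560.47 = 1564624.49.
x̄_C = 1564624.49 / 3151 = 496.5486... → 496.55.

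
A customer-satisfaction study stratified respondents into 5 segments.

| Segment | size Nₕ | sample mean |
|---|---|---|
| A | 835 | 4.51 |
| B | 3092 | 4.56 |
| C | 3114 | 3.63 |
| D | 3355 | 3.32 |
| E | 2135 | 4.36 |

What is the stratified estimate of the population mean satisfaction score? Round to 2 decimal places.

N = 12531; weights Wₕ = Nₕ/N = (0.0666, 0.2467, 0.2485, 0.2677, 0.1704).
x̄_st = Σ Wₕ·x̄ₕ = 0.0666·4.51 + 0.2467·4.56 + 0.2485·3.63 + 0.2677·3.32 + 0.1704·4.36 ≈ 3.9595...
→ 3.96.

3.96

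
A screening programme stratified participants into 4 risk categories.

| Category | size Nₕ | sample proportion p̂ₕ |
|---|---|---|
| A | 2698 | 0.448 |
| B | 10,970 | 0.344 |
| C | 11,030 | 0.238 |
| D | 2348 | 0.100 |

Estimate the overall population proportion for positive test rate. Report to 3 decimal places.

Wₕ = Nₕ/N with N = 27046: 0.0998, 0.4056, 0.4078, 0.0868.
p̂_st = 0.0998·0.448 + 0.4056·0.344 + 0.4078·0.238 + 0.0868·0.100 ≈ 0.28996... → 0.290.

0.290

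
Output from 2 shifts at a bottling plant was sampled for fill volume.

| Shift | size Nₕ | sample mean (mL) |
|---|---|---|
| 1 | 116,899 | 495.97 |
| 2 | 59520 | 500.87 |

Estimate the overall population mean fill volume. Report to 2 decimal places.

N = 116899 + 59520 = 176419.
The stratified mean weights each stratum mean by its population share Nₕ/N.
Σ Nₕx̄ₕ = 116899·495.97 + 59520·500.87 = 57978397.03 + 29811782.4 = 87790179.43.
Divide by N: 87790179.43 / 176419 = 497.6232... → 497.62.

497.62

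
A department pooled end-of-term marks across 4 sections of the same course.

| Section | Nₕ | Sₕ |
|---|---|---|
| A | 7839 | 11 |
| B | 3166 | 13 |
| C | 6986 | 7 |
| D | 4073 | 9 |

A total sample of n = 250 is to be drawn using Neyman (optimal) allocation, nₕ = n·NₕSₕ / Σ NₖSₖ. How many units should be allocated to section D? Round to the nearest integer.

43

Σ NₕSₕ = 7839·11 + 3166·13 + 6986·7 + 4073·9 = 212946.
Share for D: 36657/212946 = 0.17214.
n_D = 250 × 0.17214 = 43.036... → 43.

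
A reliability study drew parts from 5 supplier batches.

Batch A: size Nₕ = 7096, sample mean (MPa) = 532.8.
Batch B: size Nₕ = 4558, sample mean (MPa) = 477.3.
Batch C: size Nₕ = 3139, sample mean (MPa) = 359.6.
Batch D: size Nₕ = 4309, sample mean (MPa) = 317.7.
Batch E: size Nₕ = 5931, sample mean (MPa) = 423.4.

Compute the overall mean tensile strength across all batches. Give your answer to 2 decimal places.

N = 25033; weights Wₕ = Nₕ/N = (0.2835, 0.1821, 0.1254, 0.1721, 0.2369).
x̄_st = Σ Wₕ·x̄ₕ = 0.2835·532.8 + 0.1821·477.3 + 0.1254·359.6 + 0.1721·317.7 + 0.2369·423.4 ≈ 438.0307...
→ 438.03.

438.03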